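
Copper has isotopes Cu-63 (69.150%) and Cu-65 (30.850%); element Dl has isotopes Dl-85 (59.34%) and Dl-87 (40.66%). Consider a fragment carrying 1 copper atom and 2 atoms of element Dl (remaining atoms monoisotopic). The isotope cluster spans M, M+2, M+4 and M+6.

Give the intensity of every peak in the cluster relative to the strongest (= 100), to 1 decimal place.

Copper pattern (n=1): 0.6915 : 0.3085
Element Dl pattern (n=2): 0.35212356 : 0.48255288 : 0.16532356
Convolve the two distributions (both contribute in 2-u steps):
  M: 0.6915×0.35212356 = 0.243493
  M+2: 0.6915×0.48255288 + 0.3085×0.35212356 = 0.442315
  M+4: 0.6915×0.16532356 + 0.3085×0.48255288 = 0.263189
  M+6: 0.3085×0.16532356 = 0.051002
Scale to base peak (0.442315) = 100: 55.0 : 100.0 : 59.5 : 11.5

55.0 : 100.0 : 59.5 : 11.5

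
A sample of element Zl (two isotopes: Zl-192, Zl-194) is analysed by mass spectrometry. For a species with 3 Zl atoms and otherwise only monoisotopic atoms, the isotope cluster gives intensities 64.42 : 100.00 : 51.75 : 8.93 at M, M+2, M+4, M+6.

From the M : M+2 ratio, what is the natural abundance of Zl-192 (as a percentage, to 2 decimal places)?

Write p for the Zl-192 fraction. I(M+2)/I(M) = [C(3,1)·p^2·(1−p)] / p^3 = 3·(1−p)/p = 100.00/64.42 = 1.5523
(1−p)/p = 1.5523/3 = 0.5174  ⇒  p = 1/(1 + 0.5174) = 0.6590
Zl-192: 65.90%, Zl-194: 34.10%.

65.90%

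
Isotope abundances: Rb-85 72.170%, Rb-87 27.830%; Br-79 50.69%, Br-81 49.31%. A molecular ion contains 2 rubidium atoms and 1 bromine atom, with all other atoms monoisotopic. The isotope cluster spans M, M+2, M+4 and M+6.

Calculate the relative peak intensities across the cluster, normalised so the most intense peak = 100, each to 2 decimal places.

Rubidium pattern (n=2): 0.52085089 : 0.40169822 : 0.07745089
Bromine pattern (n=1): 0.5069 : 0.4931
Convolve the two distributions (both contribute in 2-u steps):
  M: 0.52085089×0.5069 = 0.264019
  M+2: 0.52085089×0.4931 + 0.40169822×0.5069 = 0.460452
  M+4: 0.40169822×0.4931 + 0.07745089×0.5069 = 0.237337
  M+6: 0.07745089×0.4931 = 0.038191
Scale to base peak (0.460452) = 100: 57.34 : 100.00 : 51.54 : 8.29

57.34 : 100.00 : 51.54 : 8.29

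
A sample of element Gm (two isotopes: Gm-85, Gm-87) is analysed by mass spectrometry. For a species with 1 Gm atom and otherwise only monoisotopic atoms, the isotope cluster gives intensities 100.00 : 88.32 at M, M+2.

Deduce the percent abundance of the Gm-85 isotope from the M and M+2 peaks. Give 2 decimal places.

53.10%

Write p for the Gm-85 fraction. I(M+2)/I(M) = [C(1,1)·p^0·(1−p)] / p^1 = 1·(1−p)/p = 88.32/100.00 = 0.8832
(1−p)/p = 0.8832/1 = 0.8832  ⇒  p = 1/(1 + 0.8832) = 0.5310
Gm-85: 53.10%, Gm-87: 46.90%.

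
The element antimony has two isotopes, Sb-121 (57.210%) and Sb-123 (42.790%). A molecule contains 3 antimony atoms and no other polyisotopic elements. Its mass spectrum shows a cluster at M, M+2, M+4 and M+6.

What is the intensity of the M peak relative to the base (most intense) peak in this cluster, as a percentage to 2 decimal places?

44.57%

Term probabilities: M 0.1872, M+2 0.4202, M+4 0.3143, M+6 0.0783. Base peak = M+2.
P(M+2) = C(3,1) × 0.57210^2 × 0.42790^1 = 3 × 0.32729841 × 0.4279 = 0.420153 (base)
P(M) = C(3,0) × 0.57210^3 × 0.42790^0 = 1 × 0.18724742 × 1.0000 = 0.187247
Relative intensity = 0.187247 / 0.420153 × 100 = 44.57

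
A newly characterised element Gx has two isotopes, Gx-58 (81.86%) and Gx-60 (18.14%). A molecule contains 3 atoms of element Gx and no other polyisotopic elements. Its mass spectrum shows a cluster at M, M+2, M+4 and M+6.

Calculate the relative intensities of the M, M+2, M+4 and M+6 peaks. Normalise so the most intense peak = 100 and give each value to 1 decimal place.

Expanding (0.8186 + 0.1814)^3:
P(M) = 0.8186^3 = 0.548549
P(M+2) = 3 × 0.8186^2 × 0.1814^1 = 0.364672
P(M+4) = 3 × 0.8186^1 × 0.1814^2 = 0.080810
P(M+6) = 0.1814^3 = 0.005969
The M peak is largest (0.548549); scaling to 100 gives 100.0 : 66.5 : 14.7 : 1.1.

100.0 : 66.5 : 14.7 : 1.1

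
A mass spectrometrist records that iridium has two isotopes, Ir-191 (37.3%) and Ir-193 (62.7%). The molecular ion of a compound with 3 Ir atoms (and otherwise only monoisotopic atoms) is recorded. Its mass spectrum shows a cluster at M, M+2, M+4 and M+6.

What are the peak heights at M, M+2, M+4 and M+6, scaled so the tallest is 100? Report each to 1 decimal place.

11.8 : 59.5 : 100.0 : 56.0

Expanding (0.373 + 0.627)^3:
P(M) = 0.373^3 = 0.051895
P(M+2) = 3 × 0.373^2 × 0.627^1 = 0.261702
P(M+4) = 3 × 0.373^1 × 0.627^2 = 0.439911
P(M+6) = 0.627^3 = 0.246492
The M+4 peak is largest (0.439911); scaling to 100 gives 11.8 : 59.5 : 100.0 : 56.0.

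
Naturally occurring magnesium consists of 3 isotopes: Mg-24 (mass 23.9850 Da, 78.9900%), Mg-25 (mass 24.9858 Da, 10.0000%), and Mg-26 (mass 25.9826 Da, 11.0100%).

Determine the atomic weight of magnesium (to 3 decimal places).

Weight each isotope mass by its fractional abundance: 0.789900 × 23.9850 + 0.100000 × 24.9858 + 0.110100 × 25.9826
= 18.94575 + 2.49858 + 2.86068 = 24.30501 Da

24.305 Da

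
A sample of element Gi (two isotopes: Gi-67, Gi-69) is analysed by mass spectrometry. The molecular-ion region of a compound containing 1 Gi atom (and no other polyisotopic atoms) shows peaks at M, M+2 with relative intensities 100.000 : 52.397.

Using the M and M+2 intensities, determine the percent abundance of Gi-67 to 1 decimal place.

Let p = fractional abundance of Gi-67. I(M+2)/I(M) = [C(1,1)·p^0·(1−p)] / p^1 = 1·(1−p)/p = 52.397/100.000 = 0.5240
(1−p)/p = 0.5240/1 = 0.5240  ⇒  p = 1/(1 + 0.5240) = 0.6562
Gi-67: 65.6%, Gi-69: 34.4%.

65.6%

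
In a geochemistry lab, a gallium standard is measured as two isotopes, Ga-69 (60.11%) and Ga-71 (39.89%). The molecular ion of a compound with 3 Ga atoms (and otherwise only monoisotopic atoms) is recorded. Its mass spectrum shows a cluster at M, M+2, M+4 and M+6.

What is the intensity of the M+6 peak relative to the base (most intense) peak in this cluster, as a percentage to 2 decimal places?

14.68%

Binomial terms of (0.6011 + 0.3989)^3: M 0.2172, M+2 0.4324, M+4 0.2869, M+6 0.0635 → M+2 is the base peak.
P(M+2) = C(3,1) × 0.6011^2 × 0.3989^1 = 3 × 0.36132121 × 0.3989 = 0.432393 (base)
P(M+6) = C(3,3) × 0.6011^0 × 0.3989^3 = 1 × 1.0000 × 0.06347345 = 0.063473
Relative intensity = 0.063473 / 0.432393 × 100 = 14.68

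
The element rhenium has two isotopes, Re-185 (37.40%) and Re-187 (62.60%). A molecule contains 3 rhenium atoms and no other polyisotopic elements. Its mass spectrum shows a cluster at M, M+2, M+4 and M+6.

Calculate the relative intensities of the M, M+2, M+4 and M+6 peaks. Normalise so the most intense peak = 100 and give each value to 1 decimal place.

Each Re atom is independently Re-185 (p = 0.3740) or Re-187 (q = 0.6260); the cluster is the binomial expansion (p + q)^3.
P(M) = 0.3740^3 = 0.052314
P(M+2) = 3 × 0.3740^2 × 0.6260^1 = 0.262687
P(M+4) = 3 × 0.3740^1 × 0.6260^2 = 0.439685
P(M+6) = 0.6260^3 = 0.245314
The M+4 peak is largest (0.439685); scaling to 100 gives 11.9 : 59.7 : 100.0 : 55.8.

11.9 : 59.7 : 100.0 : 55.8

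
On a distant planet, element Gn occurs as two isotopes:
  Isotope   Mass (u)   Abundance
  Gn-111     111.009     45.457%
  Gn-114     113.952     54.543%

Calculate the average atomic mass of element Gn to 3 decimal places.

112.614 u

Ar = Σ fᵢ·mᵢ = 0.45457 × 111.009 + 0.54543 × 113.952
= 50.4614 + 62.1528 = 112.6142 u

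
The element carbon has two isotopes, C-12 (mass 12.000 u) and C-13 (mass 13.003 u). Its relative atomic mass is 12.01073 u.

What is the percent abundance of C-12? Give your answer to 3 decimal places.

With x = fraction of C-12 (so C-13 is 1 − x):
12.000·x + 13.003·(1 − x) = 12.01073
(12.000 − 13.003)·x = 12.01073 − 13.003
x = -0.99227 / -1.003 = 0.98930 → 98.930% C-12, 1.070% C-13.

98.930%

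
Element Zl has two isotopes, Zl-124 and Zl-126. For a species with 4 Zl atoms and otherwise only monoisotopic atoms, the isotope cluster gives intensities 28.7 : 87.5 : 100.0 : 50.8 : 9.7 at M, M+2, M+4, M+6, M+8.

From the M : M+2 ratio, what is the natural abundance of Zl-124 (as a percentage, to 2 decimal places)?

56.75%

Write p for the Zl-124 fraction. I(M+2)/I(M) = [C(4,1)·p^3·(1−p)] / p^4 = 4·(1−p)/p = 87.5/28.7 = 3.0488
(1−p)/p = 3.0488/4 = 0.7622  ⇒  p = 1/(1 + 0.7622) = 0.5675
Zl-124: 56.75%, Zl-126: 43.25%.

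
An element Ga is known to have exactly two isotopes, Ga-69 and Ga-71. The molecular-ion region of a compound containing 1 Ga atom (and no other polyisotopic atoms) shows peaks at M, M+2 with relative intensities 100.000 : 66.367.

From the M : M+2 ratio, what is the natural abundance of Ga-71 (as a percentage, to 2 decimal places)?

39.89%

If p is the fraction of Ga that is Ga-69, then I(M+2)/I(M) = [C(1,1)·p^0·(1−p)] / p^1 = 1·(1−p)/p = 66.367/100.000 = 0.6637
(1−p)/p = 0.6637/1 = 0.6637  ⇒  p = 1/(1 + 0.6637) = 0.6011
Ga-69: 60.11%, Ga-71: 39.89%.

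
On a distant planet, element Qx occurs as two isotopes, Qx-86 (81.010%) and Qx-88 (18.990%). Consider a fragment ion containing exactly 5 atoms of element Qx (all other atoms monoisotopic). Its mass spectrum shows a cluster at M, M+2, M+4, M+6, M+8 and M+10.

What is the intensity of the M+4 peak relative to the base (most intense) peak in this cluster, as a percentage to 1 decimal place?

46.9%

Binomial terms of (0.81010 + 0.18990)^5: M 0.3489, M+2 0.4089, M+4 0.1917, M+6 0.0449, M+8 0.0053, M+10 0.0002 → M+2 is the base peak.
P(M+2) = C(5,1) × 0.81010^4 × 0.18990^1 = 5 × 0.43067983 × 0.1899 = 0.408930 (base)
P(M+4) = C(5,2) × 0.81010^3 × 0.18990^2 = 10 × 0.53163785 × 0.03606201 = 0.191719
Relative intensity = 0.191719 / 0.408930 × 100 = 46.9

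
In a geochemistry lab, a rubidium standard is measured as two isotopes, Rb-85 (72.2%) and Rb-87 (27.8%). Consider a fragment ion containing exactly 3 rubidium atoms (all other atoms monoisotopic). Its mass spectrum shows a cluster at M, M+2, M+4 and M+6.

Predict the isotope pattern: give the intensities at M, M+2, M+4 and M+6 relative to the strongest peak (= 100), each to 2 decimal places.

86.57 : 100.00 : 38.50 : 4.94

The 3 Rb atoms are independent, so intensities follow the terms of (0.722 + 0.278)^3.
P(M) = 0.722^3 = 0.376367
P(M+2) = 3 × 0.722^2 × 0.278^1 = 0.434751
P(M+4) = 3 × 0.722^1 × 0.278^2 = 0.167397
P(M+6) = 0.278^3 = 0.021485
The M+2 peak is largest (0.434751); scaling to 100 gives 86.57 : 100.00 : 38.50 : 4.94.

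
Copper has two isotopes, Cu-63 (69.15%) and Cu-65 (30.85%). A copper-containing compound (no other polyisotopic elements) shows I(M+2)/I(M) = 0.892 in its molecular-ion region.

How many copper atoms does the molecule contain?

2

With n Cu atoms, P(M+2)/P(M) = C(n,1)·p^(n−1)q / p^n = n·q/p = n · 0.3085/0.6915.
n = 0.892 × 0.6915/0.3085 = 2.00 ≈ 2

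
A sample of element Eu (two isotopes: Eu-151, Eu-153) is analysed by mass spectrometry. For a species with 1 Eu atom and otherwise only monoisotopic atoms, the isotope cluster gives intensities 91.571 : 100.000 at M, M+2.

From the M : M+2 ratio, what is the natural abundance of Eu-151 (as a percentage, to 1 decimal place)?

Write p for the Eu-151 fraction. I(M+2)/I(M) = [C(1,1)·p^0·(1−p)] / p^1 = 1·(1−p)/p = 100.000/91.571 = 1.0920
(1−p)/p = 1.0920/1 = 1.0920  ⇒  p = 1/(1 + 1.0920) = 0.4780
Eu-151: 47.8%, Eu-153: 52.2%.

47.8%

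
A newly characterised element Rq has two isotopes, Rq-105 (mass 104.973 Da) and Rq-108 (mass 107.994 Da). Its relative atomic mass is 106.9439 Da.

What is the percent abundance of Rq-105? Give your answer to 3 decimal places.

Writing the weighted mean with unknown fraction x of Rq-105:
104.973·x + 107.994·(1 − x) = 106.9439
(104.973 − 107.994)·x = 106.9439 − 107.994
x = -1.0501 / -3.021 = 0.34760 → 34.760% Rq-105, 65.240% Rq-108.

34.760%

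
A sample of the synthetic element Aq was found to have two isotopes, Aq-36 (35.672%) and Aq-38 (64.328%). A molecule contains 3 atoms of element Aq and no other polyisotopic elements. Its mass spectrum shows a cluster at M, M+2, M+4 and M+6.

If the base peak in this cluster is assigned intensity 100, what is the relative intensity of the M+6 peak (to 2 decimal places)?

60.11

Term probabilities: M 0.0454, M+2 0.2456, M+4 0.4428, M+6 0.2662. Base peak = M+4.
P(M+4) = C(3,2) × 0.35672^1 × 0.64328^2 = 3 × 0.35672 × 0.41380916 = 0.442842 (base)
P(M+6) = C(3,3) × 0.35672^0 × 0.64328^3 = 1 × 1.0000 × 0.26619516 = 0.266195
Relative intensity = 0.266195 / 0.442842 × 100 = 60.11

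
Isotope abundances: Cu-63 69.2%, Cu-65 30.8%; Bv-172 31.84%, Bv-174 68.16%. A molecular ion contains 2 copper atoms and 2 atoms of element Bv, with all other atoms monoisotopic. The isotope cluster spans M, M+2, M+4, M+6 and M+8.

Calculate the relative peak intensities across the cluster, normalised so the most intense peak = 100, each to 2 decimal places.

11.64 : 60.19 : 100.00 : 57.35 : 10.57

Copper pattern (n=2): 0.478864 : 0.426272 : 0.094864
Element Bv pattern (n=2): 0.10137856 : 0.43404288 : 0.46457856
Convolve the two distributions (both contribute in 2-u steps):
  M: 0.478864×0.10137856 = 0.048547
  M+2: 0.478864×0.43404288 + 0.426272×0.10137856 = 0.251062
  M+4: 0.478864×0.46457856 + 0.426272×0.43404288 + 0.094864×0.10137856 = 0.417107
  M+6: 0.426272×0.46457856 + 0.094864×0.43404288 = 0.239212
  M+8: 0.094864×0.46457856 = 0.044072
Scale to base peak (0.417107) = 100: 11.64 : 60.19 : 100.00 : 57.35 : 10.57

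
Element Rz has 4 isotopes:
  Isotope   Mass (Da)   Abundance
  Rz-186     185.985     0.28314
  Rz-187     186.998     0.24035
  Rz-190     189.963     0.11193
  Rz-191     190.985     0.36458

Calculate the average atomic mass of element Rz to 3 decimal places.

Average mass = Σ (abundance × isotope mass) = 0.28314 × 185.985 + 0.24035 × 186.998 + 0.11193 × 189.963 + 0.36458 × 190.985
= 52.6598 + 44.9450 + 21.2626 + 69.6293 = 188.4967 Da

188.497 Da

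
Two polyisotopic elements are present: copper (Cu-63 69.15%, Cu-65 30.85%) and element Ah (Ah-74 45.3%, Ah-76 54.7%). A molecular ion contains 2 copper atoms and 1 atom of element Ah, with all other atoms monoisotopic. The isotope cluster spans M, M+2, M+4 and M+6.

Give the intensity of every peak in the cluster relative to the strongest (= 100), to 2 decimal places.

Copper pattern (n=2): 0.47817225 : 0.4266555 : 0.09517225
Element Ah pattern (n=1): 0.4530 : 0.5470
Convolve the two distributions (both contribute in 2-u steps):
  M: 0.47817225×0.4530 = 0.216612
  M+2: 0.47817225×0.5470 + 0.4266555×0.4530 = 0.454835
  M+4: 0.4266555×0.5470 + 0.09517225×0.4530 = 0.276494
  M+6: 0.09517225×0.5470 = 0.052059
Scale to base peak (0.454835) = 100: 47.62 : 100.00 : 60.79 : 11.45

47.62 : 100.00 : 60.79 : 11.45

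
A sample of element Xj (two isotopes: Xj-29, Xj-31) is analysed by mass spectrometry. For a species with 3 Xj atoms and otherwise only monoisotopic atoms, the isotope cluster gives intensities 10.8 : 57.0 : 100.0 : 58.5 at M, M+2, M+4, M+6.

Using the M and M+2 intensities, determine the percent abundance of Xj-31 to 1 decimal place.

If p is the fraction of Xj that is Xj-29, then I(M+2)/I(M) = [C(3,1)·p^2·(1−p)] / p^3 = 3·(1−p)/p = 57.0/10.8 = 5.2778
(1−p)/p = 5.2778/3 = 1.7593  ⇒  p = 1/(1 + 1.7593) = 0.3624
Xj-29: 36.2%, Xj-31: 63.8%.

63.8%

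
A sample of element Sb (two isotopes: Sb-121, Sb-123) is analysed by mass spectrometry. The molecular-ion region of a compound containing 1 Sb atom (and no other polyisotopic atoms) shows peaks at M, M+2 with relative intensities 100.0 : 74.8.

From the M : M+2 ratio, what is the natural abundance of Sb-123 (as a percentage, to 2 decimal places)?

Let p = fractional abundance of Sb-121. I(M+2)/I(M) = [C(1,1)·p^0·(1−p)] / p^1 = 1·(1−p)/p = 74.8/100.0 = 0.7480
(1−p)/p = 0.7480/1 = 0.7480  ⇒  p = 1/(1 + 0.7480) = 0.5721
Sb-121: 57.21%, Sb-123: 42.79%.

42.79%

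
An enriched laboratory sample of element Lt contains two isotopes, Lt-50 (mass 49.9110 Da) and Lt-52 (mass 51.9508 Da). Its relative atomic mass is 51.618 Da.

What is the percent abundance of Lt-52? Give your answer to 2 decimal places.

With x = fraction of Lt-50 (so Lt-52 is 1 − x):
49.9110·x + 51.9508·(1 − x) = 51.618
(49.9110 − 51.9508)·x = 51.618 − 51.9508
x = -0.3328 / -2.0398 = 0.16315 → 16.32% Lt-50, 83.68% Lt-52.

83.68%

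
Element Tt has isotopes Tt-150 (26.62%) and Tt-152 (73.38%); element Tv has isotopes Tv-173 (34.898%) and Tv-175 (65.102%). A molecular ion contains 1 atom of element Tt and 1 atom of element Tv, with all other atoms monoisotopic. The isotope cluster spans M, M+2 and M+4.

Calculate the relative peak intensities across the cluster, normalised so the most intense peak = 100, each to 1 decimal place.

19.4 : 89.9 : 100.0

Element Tt pattern (n=1): 0.2662 : 0.7338
Element Tv pattern (n=1): 0.34898 : 0.65102
Convolve the two distributions (both contribute in 2-u steps):
  M: 0.2662×0.34898 = 0.092898
  M+2: 0.2662×0.65102 + 0.7338×0.34898 = 0.429383
  M+4: 0.7338×0.65102 = 0.477718
Scale to base peak (0.477718) = 100: 19.4 : 89.9 : 100.0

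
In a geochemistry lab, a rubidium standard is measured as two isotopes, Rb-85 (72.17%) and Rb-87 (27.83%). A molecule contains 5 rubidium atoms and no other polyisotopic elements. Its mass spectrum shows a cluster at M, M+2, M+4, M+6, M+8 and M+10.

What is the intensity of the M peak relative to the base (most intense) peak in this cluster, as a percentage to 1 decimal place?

Binomial terms of (0.7217 + 0.2783)^5: M 0.1958, M+2 0.3775, M+4 0.2911, M+6 0.1123, M+8 0.0216, M+10 0.0017 → M+2 is the base peak.
P(M+2) = C(5,1) × 0.7217^4 × 0.2783^1 = 5 × 0.27128565 × 0.2783 = 0.377494 (base)
P(M) = C(5,0) × 0.7217^5 × 0.2783^0 = 1 × 0.19578685 × 1.0000 = 0.195787
Relative intensity = 0.195787 / 0.377494 × 100 = 51.9

51.9%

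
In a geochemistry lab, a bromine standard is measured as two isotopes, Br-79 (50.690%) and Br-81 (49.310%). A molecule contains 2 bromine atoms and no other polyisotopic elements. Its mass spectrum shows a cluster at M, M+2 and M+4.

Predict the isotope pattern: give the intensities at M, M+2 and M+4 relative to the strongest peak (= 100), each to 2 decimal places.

Expanding (0.50690 + 0.49310)^2:
P(M) = 0.50690^2 = 0.256948
P(M+2) = 2 × 0.50690^1 × 0.49310^1 = 0.499905
P(M+4) = 0.49310^2 = 0.243148
The M+2 peak is largest (0.499905); scaling to 100 gives 51.40 : 100.00 : 48.64.

51.40 : 100.00 : 48.64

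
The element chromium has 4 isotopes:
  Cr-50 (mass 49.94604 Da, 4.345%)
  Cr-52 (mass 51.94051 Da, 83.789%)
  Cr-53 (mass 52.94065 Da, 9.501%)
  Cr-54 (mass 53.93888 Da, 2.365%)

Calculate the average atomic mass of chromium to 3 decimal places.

51.996 Da

Weight each isotope mass by its fractional abundance: 0.04345 × 49.94604 + 0.83789 × 51.94051 + 0.09501 × 52.94065 + 0.02365 × 53.93888
= 2.170155 + 43.520434 + 5.029891 + 1.275655 = 51.996135 Da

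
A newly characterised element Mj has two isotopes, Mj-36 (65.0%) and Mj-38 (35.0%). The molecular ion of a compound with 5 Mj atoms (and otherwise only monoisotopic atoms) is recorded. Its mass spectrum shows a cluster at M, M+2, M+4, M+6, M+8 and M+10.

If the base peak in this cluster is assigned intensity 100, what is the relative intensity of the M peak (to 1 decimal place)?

34.5

(0.650 + 0.350)^5 gives M 0.1160, M+2 0.3124, M+4 0.3364, M+6 0.1811, M+8 0.0488, M+10 0.0053; the largest is M+4.
P(M+4) = C(5,2) × 0.650^3 × 0.350^2 = 10 × 0.274625 × 0.1225 = 0.336416 (base)
P(M) = C(5,0) × 0.650^5 × 0.350^0 = 1 × 0.11602906 × 1.0000 = 0.116029
Relative intensity = 0.116029 / 0.336416 × 100 = 34.5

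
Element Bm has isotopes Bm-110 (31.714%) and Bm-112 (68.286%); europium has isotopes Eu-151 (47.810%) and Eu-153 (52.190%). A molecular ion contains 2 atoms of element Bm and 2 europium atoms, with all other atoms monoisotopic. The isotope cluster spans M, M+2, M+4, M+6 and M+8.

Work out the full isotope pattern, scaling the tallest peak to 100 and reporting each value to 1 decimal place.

6.6 : 42.5 : 99.8 : 100.0 : 36.2

Element Bm pattern (n=2): 0.10057778 : 0.43312444 : 0.46629778
Europium pattern (n=2): 0.22857961 : 0.49904078 : 0.27237961
Convolve the two distributions (both contribute in 2-u steps):
  M: 0.10057778×0.22857961 = 0.022990
  M+2: 0.10057778×0.49904078 + 0.43312444×0.22857961 = 0.149196
  M+4: 0.10057778×0.27237961 + 0.43312444×0.49904078 + 0.46629778×0.22857961 = 0.350128
  M+6: 0.43312444×0.27237961 + 0.46629778×0.49904078 = 0.350676
  M+8: 0.46629778×0.27237961 = 0.127010
Scale to base peak (0.350676) = 100: 6.6 : 42.5 : 99.8 : 100.0 : 36.2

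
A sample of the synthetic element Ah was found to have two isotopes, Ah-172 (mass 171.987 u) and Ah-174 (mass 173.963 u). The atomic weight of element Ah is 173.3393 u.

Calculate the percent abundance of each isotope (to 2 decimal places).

Writing the weighted mean with unknown fraction x of Ah-172:
171.987·x + 173.963·(1 − x) = 173.3393
(171.987 − 173.963)·x = 173.3393 − 173.963
x = -0.6237 / -1.976 = 0.31564 → 31.56% Ah-172, 68.44% Ah-174.

Ah-172: 31.56%, Ah-174: 68.44%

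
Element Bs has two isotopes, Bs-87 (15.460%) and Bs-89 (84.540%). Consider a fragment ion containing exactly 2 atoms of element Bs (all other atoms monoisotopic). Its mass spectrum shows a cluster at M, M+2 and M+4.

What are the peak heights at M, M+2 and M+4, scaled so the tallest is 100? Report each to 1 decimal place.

3.3 : 36.6 : 100.0

The 2 Bs atoms are independent, so intensities follow the terms of (0.15460 + 0.84540)^2.
P(M) = 0.15460^2 = 0.023901
P(M+2) = 2 × 0.15460^1 × 0.84540^1 = 0.261398
P(M+4) = 0.84540^2 = 0.714701
The M+4 peak is largest (0.714701); scaling to 100 gives 3.3 : 36.6 : 100.0.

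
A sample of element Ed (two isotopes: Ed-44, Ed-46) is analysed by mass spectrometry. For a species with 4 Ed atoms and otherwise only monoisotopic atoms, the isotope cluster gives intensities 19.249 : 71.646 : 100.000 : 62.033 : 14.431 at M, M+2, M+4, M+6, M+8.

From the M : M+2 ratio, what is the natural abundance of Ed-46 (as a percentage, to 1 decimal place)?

48.2%

If p is the fraction of Ed that is Ed-44, then I(M+2)/I(M) = [C(4,1)·p^3·(1−p)] / p^4 = 4·(1−p)/p = 71.646/19.249 = 3.7221
(1−p)/p = 3.7221/4 = 0.9305  ⇒  p = 1/(1 + 0.9305) = 0.5180
Ed-44: 51.8%, Ed-46: 48.2%.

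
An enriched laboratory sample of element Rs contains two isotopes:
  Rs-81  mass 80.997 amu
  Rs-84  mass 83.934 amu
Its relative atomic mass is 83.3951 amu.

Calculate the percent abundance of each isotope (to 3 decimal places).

Rs-81: 18.349%, Rs-84: 81.651%

Let x be the fractional abundance of Rs-81; then Rs-84 has abundance 1 − x.
80.997·x + 83.934·(1 − x) = 83.3951
(80.997 − 83.934)·x = 83.3951 − 83.934
x = -0.5389 / -2.937 = 0.18349 → 18.349% Rs-81, 81.651% Rs-84.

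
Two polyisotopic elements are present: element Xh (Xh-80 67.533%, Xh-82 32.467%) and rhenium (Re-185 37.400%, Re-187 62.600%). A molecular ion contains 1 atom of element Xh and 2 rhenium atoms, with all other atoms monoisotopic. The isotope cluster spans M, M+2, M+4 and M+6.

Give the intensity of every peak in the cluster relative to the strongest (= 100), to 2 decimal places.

Element Xh pattern (n=1): 0.67533 : 0.32467
Rhenium pattern (n=2): 0.139876 : 0.468248 : 0.391876
Convolve the two distributions (both contribute in 2-u steps):
  M: 0.67533×0.139876 = 0.094462
  M+2: 0.67533×0.468248 + 0.32467×0.139876 = 0.361635
  M+4: 0.67533×0.391876 + 0.32467×0.468248 = 0.416672
  M+6: 0.32467×0.391876 = 0.127230
Scale to base peak (0.416672) = 100: 22.67 : 86.79 : 100.00 : 30.53

22.67 : 86.79 : 100.00 : 30.53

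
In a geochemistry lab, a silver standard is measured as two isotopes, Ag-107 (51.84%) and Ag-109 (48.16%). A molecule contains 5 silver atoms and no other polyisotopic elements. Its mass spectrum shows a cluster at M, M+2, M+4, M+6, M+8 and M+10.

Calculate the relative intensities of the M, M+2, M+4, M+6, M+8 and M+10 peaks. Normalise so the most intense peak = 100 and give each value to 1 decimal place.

11.6 : 53.8 : 100.0 : 92.9 : 43.2 : 8.0

The 5 Ag atoms are independent, so intensities follow the terms of (0.5184 + 0.4816)^5.
P(M) = 0.5184^5 = 0.037439
P(M+2) = 5 × 0.5184^4 × 0.4816^1 = 0.173907
P(M+4) = 10 × 0.5184^3 × 0.4816^2 = 0.323123
P(M+6) = 10 × 0.5184^2 × 0.4816^3 = 0.300185
P(M+8) = 5 × 0.5184^1 × 0.4816^4 = 0.139438
P(M+10) = 0.4816^5 = 0.025908
The M+4 peak is largest (0.323123); scaling to 100 gives 11.6 : 53.8 : 100.0 : 92.9 : 43.2 : 8.0.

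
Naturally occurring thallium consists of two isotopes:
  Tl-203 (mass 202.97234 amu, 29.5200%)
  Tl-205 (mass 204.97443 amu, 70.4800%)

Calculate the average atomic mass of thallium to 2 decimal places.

204.38 amu

Ar = Σ fᵢ·mᵢ = 0.295200 × 202.97234 + 0.704800 × 204.97443
= 59.917435 + 144.465978 = 204.383413 amu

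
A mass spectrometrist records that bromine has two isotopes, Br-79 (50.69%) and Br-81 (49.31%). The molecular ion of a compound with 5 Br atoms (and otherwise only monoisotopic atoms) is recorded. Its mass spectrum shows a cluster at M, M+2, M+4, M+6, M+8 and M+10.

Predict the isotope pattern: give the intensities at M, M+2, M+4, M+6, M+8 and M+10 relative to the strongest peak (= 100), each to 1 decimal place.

10.6 : 51.4 : 100.0 : 97.3 : 47.3 : 9.2

The 5 Br atoms are independent, so intensities follow the terms of (0.5069 + 0.4931)^5.
P(M) = 0.5069^5 = 0.033467
P(M+2) = 5 × 0.5069^4 × 0.4931^1 = 0.162777
P(M+4) = 10 × 0.5069^3 × 0.4931^2 = 0.316692
P(M+6) = 10 × 0.5069^2 × 0.4931^3 = 0.308070
P(M+8) = 5 × 0.5069^1 × 0.4931^4 = 0.149842
P(M+10) = 0.4931^5 = 0.029152
The M+4 peak is largest (0.316692); scaling to 100 gives 10.6 : 51.4 : 100.0 : 97.3 : 47.3 : 9.2.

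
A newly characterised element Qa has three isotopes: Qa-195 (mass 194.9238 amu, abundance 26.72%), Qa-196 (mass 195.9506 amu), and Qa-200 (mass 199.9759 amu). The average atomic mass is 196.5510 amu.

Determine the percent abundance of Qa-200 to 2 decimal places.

Let x and y be the fractions of Qa-196 and Qa-200. Then x + y = 1 − 0.2672 = 0.7328 and 195.9506x + 199.9759y = 196.5510 − 0.2672×194.9238 = 144.46736064.
Substituting: 195.9506x + 199.9759(0.7328 − x) = 144.46736064
(195.9506 − 199.9759)x = -2.07497888  ⇒  x = 0.51548, y = 0.21732
Qa-196: 51.55%, Qa-200: 21.73%.

21.73%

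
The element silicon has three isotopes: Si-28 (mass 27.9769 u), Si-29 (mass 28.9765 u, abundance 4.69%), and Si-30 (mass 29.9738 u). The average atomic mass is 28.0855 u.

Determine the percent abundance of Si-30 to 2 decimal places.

3.09%

Let x and y be the fractions of Si-28 and Si-30. Then x + y = 1 − 0.0469 = 0.9531 and 27.9769x + 29.9738y = 28.0855 − 0.0469×28.9765 = 26.72650215.
Substituting: 27.9769x + 29.9738(0.9531 − x) = 26.72650215
(27.9769 − 29.9738)x = -1.84152663  ⇒  x = 0.92219, y = 0.03091
Si-28: 92.22%, Si-30: 3.09%.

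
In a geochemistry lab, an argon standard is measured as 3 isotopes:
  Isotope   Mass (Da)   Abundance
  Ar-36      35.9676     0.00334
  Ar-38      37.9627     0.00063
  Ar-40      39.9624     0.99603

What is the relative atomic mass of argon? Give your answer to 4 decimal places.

39.9478 Da

Ar = Σ fᵢ·mᵢ = 0.00334 × 35.9676 + 0.00063 × 37.9627 + 0.99603 × 39.9624
= 0.12013 + 0.02392 + 39.80375 = 39.94780 Da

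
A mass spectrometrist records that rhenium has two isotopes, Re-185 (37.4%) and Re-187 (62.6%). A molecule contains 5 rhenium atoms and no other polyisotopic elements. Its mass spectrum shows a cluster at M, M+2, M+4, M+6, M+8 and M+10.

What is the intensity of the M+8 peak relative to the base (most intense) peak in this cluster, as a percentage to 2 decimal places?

83.69%

(0.374 + 0.626)^5 gives M 0.0073, M+2 0.0612, M+4 0.2050, M+6 0.3431, M+8 0.2872, M+10 0.0961; the largest is M+6.
P(M+6) = C(5,3) × 0.374^2 × 0.626^3 = 10 × 0.139876 × 0.24531438 = 0.343136 (base)
P(M+8) = C(5,4) × 0.374^1 × 0.626^4 = 5 × 0.3740 × 0.1535668 = 0.287170
Relative intensity = 0.287170 / 0.343136 × 100 = 83.69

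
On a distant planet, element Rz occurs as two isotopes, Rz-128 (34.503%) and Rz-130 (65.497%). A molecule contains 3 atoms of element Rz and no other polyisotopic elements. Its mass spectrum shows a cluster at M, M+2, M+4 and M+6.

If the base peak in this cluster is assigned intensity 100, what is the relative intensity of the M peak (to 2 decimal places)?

Term probabilities: M 0.0411, M+2 0.2339, M+4 0.4440, M+6 0.2810. Base peak = M+4.
P(M+4) = C(3,2) × 0.34503^1 × 0.65497^2 = 3 × 0.34503 × 0.4289857 = 0.444039 (base)
P(M) = C(3,0) × 0.34503^3 × 0.65497^0 = 1 × 0.04107434 × 1.0000 = 0.041074
Relative intensity = 0.041074 / 0.444039 × 100 = 9.25

9.25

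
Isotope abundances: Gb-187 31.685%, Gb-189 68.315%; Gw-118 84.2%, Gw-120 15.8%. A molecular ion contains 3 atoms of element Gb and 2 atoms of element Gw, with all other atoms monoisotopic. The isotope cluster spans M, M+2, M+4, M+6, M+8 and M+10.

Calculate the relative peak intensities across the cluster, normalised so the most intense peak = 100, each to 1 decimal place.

6.1 : 41.7 : 100.0 : 94.4 : 25.9 : 2.2

Element Gb pattern (n=3): 0.03180981 : 0.20575232 : 0.44361591 : 0.31882195
Element Gw pattern (n=2): 0.708964 : 0.266072 : 0.024964
Convolve the two distributions (both contribute in 2-u steps):
  M: 0.03180981×0.708964 = 0.022552
  M+2: 0.03180981×0.266072 + 0.20575232×0.708964 = 0.154335
  M+4: 0.03180981×0.024964 + 0.20575232×0.266072 + 0.44361591×0.708964 = 0.370047
  M+6: 0.20575232×0.024964 + 0.44361591×0.266072 + 0.31882195×0.708964 = 0.349203
  M+8: 0.44361591×0.024964 + 0.31882195×0.266072 = 0.095904
  M+10: 0.31882195×0.024964 = 0.007959
Scale to base peak (0.370047) = 100: 6.1 : 41.7 : 100.0 : 94.4 : 25.9 : 2.2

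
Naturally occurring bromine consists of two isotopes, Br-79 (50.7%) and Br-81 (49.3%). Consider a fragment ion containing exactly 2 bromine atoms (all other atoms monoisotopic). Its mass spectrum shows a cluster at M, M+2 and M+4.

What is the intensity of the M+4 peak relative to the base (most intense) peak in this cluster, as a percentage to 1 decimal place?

Term probabilities: M 0.2570, M+2 0.4999, M+4 0.2430. Base peak = M+2.
P(M+2) = C(2,1) × 0.507^1 × 0.493^1 = 2 × 0.5070 × 0.4930 = 0.499902 (base)
P(M+4) = C(2,2) × 0.507^0 × 0.493^2 = 1 × 1.0000 × 0.243049 = 0.243049
Relative intensity = 0.243049 / 0.499902 × 100 = 48.6

48.6%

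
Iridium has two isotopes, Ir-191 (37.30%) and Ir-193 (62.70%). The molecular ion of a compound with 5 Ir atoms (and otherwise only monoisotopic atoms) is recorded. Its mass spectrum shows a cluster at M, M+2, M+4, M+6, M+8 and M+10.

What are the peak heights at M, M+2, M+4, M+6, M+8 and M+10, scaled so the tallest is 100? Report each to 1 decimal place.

2.1 : 17.7 : 59.5 : 100.0 : 84.0 : 28.3

Expanding (0.3730 + 0.6270)^5:
P(M) = 0.3730^5 = 0.007220
P(M+2) = 5 × 0.3730^4 × 0.6270^1 = 0.060684
P(M+4) = 10 × 0.3730^3 × 0.6270^2 = 0.204015
P(M+6) = 10 × 0.3730^2 × 0.6270^3 = 0.342942
P(M+8) = 5 × 0.3730^1 × 0.6270^4 = 0.288237
P(M+10) = 0.6270^5 = 0.096903
The M+6 peak is largest (0.342942); scaling to 100 gives 2.1 : 17.7 : 59.5 : 100.0 : 84.0 : 28.3.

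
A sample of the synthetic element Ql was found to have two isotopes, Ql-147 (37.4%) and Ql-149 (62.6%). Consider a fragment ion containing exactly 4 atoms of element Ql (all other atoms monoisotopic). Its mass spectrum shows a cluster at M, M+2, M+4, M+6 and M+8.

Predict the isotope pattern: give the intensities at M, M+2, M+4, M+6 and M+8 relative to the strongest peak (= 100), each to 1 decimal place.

The 4 Ql atoms are independent, so intensities follow the terms of (0.374 + 0.626)^4.
P(M) = 0.374^4 = 0.019565
P(M+2) = 4 × 0.374^3 × 0.626^1 = 0.130993
P(M+4) = 6 × 0.374^2 × 0.626^2 = 0.328884
P(M+6) = 4 × 0.374^1 × 0.626^3 = 0.366990
P(M+8) = 0.626^4 = 0.153567
The M+6 peak is largest (0.366990); scaling to 100 gives 5.3 : 35.7 : 89.6 : 100.0 : 41.8.

5.3 : 35.7 : 89.6 : 100.0 : 41.8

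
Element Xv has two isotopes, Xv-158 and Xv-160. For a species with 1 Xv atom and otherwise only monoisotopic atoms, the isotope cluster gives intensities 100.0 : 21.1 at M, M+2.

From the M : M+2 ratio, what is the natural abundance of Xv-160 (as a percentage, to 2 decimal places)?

17.42%

Write p for the Xv-158 fraction. I(M+2)/I(M) = [C(1,1)·p^0·(1−p)] / p^1 = 1·(1−p)/p = 21.1/100.0 = 0.2110
(1−p)/p = 0.2110/1 = 0.2110  ⇒  p = 1/(1 + 0.2110) = 0.8258
Xv-158: 82.58%, Xv-160: 17.42%.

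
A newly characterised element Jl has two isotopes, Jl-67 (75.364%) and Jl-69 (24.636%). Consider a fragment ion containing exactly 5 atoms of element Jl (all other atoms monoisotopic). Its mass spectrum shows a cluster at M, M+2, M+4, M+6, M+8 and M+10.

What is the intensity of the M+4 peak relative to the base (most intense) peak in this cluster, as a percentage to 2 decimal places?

65.38%

Binomial terms of (0.75364 + 0.24636)^5: M 0.2431, M+2 0.3974, M+4 0.2598, M+6 0.0849, M+8 0.0139, M+10 0.0009 → M+2 is the base peak.
P(M+2) = C(5,1) × 0.75364^4 × 0.24636^1 = 5 × 0.32259361 × 0.24636 = 0.397371 (base)
P(M+4) = C(5,2) × 0.75364^3 × 0.24636^2 = 10 × 0.42804736 × 0.06069325 = 0.259796
Relative intensity = 0.259796 / 0.397371 × 100 = 65.38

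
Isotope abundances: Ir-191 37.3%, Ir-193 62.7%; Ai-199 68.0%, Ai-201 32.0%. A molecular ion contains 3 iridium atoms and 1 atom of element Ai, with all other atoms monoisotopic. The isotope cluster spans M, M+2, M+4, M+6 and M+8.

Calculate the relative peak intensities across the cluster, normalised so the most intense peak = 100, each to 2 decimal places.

9.22 : 50.82 : 100.00 : 80.54 : 20.60

Iridium pattern (n=3): 0.05189512 : 0.26170165 : 0.43991135 : 0.24649188
Element Ai pattern (n=1): 0.6800 : 0.3200
Convolve the two distributions (both contribute in 2-u steps):
  M: 0.05189512×0.6800 = 0.035289
  M+2: 0.05189512×0.3200 + 0.26170165×0.6800 = 0.194564
  M+4: 0.26170165×0.3200 + 0.43991135×0.6800 = 0.382884
  M+6: 0.43991135×0.3200 + 0.24649188×0.6800 = 0.308386
  M+8: 0.24649188×0.3200 = 0.078877
Scale to base peak (0.382884) = 100: 9.22 : 50.82 : 100.00 : 80.54 : 20.60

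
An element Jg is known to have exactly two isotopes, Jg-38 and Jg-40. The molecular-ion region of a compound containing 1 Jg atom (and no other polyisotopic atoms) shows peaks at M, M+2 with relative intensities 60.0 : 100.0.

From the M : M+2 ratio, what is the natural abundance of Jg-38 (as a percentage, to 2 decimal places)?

If p is the fraction of Jg that is Jg-38, then I(M+2)/I(M) = [C(1,1)·p^0·(1−p)] / p^1 = 1·(1−p)/p = 100.0/60.0 = 1.6667
(1−p)/p = 1.6667/1 = 1.6667  ⇒  p = 1/(1 + 1.6667) = 0.3750
Jg-38: 37.50%, Jg-40: 62.50%.

37.50%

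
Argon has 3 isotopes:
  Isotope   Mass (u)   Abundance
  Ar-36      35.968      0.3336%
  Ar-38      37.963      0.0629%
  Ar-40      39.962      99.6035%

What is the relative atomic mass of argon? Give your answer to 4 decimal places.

The abundance-weighted mean is 0.003336 × 35.968 + 0.000629 × 37.963 + 0.996035 × 39.962
= 0.11999 + 0.02388 + 39.80355 = 39.94742 u

39.9474 u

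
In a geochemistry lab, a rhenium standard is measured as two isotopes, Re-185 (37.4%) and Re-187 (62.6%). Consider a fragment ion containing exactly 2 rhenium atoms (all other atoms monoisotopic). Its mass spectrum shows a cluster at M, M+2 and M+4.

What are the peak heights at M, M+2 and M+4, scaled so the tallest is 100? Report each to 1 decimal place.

Each Re atom is independently Re-185 (p = 0.374) or Re-187 (q = 0.626); the cluster is the binomial expansion (p + q)^2.
P(M) = 0.374^2 = 0.139876
P(M+2) = 2 × 0.374^1 × 0.626^1 = 0.468248
P(M+4) = 0.626^2 = 0.391876
The M+2 peak is largest (0.468248); scaling to 100 gives 29.9 : 100.0 : 83.7.

29.9 : 100.0 : 83.7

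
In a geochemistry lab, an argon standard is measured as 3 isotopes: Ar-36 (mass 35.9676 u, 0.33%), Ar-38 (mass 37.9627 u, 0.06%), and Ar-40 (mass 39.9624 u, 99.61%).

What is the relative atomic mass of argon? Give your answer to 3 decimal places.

Weight each isotope mass by its fractional abundance: 0.0033 × 35.9676 + 0.0006 × 37.9627 + 0.9961 × 39.9624
= 0.11869 + 0.02278 + 39.80655 = 39.94802 u

39.948 u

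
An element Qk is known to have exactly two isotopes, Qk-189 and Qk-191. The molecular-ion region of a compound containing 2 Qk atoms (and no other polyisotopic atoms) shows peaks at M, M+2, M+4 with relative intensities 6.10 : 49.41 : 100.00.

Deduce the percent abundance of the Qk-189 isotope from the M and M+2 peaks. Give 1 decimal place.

Write p for the Qk-189 fraction. I(M+2)/I(M) = [C(2,1)·p^1·(1−p)] / p^2 = 2·(1−p)/p = 49.41/6.10 = 8.1000
(1−p)/p = 8.1000/2 = 4.0500  ⇒  p = 1/(1 + 4.0500) = 0.1980
Qk-189: 19.8%, Qk-191: 80.2%.

19.8%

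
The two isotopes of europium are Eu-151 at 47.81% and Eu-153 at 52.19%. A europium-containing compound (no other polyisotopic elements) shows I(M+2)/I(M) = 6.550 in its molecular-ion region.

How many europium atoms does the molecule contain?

With n Eu atoms, P(M+2)/P(M) = C(n,1)·p^(n−1)q / p^n = n·q/p = n · 0.5219/0.4781.
n = 6.550 × 0.4781/0.5219 = 6.00 ≈ 6

6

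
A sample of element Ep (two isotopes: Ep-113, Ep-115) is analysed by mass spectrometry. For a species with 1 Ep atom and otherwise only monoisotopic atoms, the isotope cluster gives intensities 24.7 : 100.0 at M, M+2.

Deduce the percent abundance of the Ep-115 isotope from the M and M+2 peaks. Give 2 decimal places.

If p is the fraction of Ep that is Ep-113, then I(M+2)/I(M) = [C(1,1)·p^0·(1−p)] / p^1 = 1·(1−p)/p = 100.0/24.7 = 4.0486
(1−p)/p = 4.0486/1 = 4.0486  ⇒  p = 1/(1 + 4.0486) = 0.1981
Ep-113: 19.81%, Ep-115: 80.19%.

80.19%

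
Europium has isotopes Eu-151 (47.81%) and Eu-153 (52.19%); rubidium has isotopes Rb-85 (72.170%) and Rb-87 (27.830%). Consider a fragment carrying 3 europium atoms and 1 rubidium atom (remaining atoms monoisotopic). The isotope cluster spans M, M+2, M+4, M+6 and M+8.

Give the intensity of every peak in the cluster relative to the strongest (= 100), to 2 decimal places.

20.67 : 75.67 : 100.00 : 55.38 : 10.37

Europium pattern (n=3): 0.10928391 : 0.3578871 : 0.39067407 : 0.14215492
Rubidium pattern (n=1): 0.7217 : 0.2783
Convolve the two distributions (both contribute in 2-u steps):
  M: 0.10928391×0.7217 = 0.078870
  M+2: 0.10928391×0.2783 + 0.3578871×0.7217 = 0.288701
  M+4: 0.3578871×0.2783 + 0.39067407×0.7217 = 0.381549
  M+6: 0.39067407×0.2783 + 0.14215492×0.7217 = 0.211318
  M+8: 0.14215492×0.2783 = 0.039562
Scale to base peak (0.381549) = 100: 20.67 : 75.67 : 100.00 : 55.38 : 10.37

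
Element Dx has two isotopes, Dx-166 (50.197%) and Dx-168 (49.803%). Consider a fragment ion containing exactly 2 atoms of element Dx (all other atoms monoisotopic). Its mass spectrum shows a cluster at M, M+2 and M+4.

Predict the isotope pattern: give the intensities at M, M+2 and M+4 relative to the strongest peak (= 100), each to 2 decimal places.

Each Dx atom is independently Dx-166 (p = 0.50197) or Dx-168 (q = 0.49803); the cluster is the binomial expansion (p + q)^2.
P(M) = 0.50197^2 = 0.251974
P(M+2) = 2 × 0.50197^1 × 0.49803^1 = 0.499992
P(M+4) = 0.49803^2 = 0.248034
The M+2 peak is largest (0.499992); scaling to 100 gives 50.40 : 100.00 : 49.61.

50.40 : 100.00 : 49.61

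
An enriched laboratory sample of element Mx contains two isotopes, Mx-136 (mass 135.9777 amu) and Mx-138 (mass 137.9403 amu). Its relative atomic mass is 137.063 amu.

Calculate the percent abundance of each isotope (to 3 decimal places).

Mx-136: 44.701%, Mx-138: 55.299%

Let x be the fractional abundance of Mx-136; then Mx-138 has abundance 1 − x.
135.9777·x + 137.9403·(1 − x) = 137.063
(135.9777 − 137.9403)·x = 137.063 − 137.9403
x = -0.8773 / -1.9626 = 0.44701 → 44.701% Mx-136, 55.299% Mx-138.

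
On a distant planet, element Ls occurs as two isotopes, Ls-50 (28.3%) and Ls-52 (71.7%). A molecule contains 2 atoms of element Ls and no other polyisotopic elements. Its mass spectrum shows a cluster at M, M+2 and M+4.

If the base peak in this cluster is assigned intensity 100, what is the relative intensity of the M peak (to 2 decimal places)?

(0.283 + 0.717)^2 gives M 0.0801, M+2 0.4058, M+4 0.5141; the largest is M+4.
P(M+4) = C(2,2) × 0.283^0 × 0.717^2 = 1 × 1.0000 × 0.514089 = 0.514089 (base)
P(M) = C(2,0) × 0.283^2 × 0.717^0 = 1 × 0.080089 × 1.0000 = 0.080089
Relative intensity = 0.080089 / 0.514089 × 100 = 15.58

15.58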